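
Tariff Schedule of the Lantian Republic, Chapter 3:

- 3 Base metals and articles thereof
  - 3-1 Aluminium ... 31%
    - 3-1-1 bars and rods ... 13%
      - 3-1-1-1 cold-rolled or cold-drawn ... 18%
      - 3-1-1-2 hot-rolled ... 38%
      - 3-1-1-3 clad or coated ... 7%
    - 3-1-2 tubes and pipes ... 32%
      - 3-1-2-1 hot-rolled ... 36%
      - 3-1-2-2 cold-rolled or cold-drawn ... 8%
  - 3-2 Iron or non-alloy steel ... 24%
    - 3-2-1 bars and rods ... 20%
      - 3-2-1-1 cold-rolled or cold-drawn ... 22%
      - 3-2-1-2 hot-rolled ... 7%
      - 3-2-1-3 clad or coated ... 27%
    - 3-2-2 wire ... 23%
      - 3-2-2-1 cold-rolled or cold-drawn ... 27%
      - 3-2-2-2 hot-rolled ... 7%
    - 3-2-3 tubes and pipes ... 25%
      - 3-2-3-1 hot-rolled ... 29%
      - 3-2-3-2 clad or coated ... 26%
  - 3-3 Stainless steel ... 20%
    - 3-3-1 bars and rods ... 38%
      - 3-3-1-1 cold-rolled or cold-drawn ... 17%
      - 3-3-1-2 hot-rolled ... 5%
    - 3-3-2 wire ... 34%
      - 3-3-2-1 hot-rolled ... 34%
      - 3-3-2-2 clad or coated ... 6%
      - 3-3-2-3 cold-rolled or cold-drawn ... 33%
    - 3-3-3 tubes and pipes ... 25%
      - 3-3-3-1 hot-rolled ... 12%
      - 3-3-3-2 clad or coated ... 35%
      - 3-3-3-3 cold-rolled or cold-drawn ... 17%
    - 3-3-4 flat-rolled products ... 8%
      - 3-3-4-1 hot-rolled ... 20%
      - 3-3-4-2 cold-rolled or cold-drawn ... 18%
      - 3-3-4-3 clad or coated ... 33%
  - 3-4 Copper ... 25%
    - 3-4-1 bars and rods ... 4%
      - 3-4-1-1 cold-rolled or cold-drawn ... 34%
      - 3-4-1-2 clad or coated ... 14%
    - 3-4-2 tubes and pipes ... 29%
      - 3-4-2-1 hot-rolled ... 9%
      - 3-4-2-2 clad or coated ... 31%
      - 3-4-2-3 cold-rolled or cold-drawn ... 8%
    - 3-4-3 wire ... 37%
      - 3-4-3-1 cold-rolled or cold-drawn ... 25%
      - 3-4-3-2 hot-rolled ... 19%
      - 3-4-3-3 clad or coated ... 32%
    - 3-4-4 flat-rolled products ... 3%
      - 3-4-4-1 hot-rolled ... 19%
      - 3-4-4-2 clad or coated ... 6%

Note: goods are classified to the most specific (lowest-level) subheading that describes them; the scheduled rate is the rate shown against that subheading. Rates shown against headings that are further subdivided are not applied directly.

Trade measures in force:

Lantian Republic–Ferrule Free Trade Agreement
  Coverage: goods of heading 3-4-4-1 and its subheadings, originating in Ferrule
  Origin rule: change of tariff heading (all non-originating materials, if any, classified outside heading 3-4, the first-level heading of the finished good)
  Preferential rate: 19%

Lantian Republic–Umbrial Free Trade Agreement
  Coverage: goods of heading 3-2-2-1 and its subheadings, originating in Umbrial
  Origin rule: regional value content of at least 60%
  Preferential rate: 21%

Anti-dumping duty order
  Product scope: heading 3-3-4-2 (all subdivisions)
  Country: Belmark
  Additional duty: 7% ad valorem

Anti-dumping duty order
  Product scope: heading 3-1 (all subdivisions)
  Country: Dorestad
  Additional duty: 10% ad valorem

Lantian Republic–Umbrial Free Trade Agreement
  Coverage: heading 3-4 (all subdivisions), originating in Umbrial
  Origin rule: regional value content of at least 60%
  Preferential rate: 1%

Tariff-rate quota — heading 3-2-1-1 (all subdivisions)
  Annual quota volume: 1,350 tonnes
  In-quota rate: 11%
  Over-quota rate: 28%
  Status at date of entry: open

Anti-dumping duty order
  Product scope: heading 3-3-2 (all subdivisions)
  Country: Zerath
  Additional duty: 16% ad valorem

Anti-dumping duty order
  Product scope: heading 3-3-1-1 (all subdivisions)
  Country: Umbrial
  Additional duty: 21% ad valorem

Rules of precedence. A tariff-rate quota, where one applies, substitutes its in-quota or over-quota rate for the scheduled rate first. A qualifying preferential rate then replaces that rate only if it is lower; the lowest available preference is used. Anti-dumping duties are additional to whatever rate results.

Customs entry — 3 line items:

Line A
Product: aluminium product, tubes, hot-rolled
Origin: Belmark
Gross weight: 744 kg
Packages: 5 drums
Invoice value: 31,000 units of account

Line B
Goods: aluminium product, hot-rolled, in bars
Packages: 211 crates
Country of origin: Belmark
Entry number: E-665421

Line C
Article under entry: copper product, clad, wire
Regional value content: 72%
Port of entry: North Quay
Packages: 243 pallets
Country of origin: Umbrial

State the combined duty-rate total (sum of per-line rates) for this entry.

75%

Line A: aluminium → 3-1; tubes → 3-1-2; hot-rolled → 3-1-2-1. Scheduled 36%. No special measure applies. → 36%.
Line B: aluminium → 3-1; in bars → 3-1-1; hot-rolled → 3-1-1-2. Scheduled 38%. No special measure applies. → 38%.
Line C: copper → 3-4; wire → 3-4-3; clad → 3-4-3-3. Scheduled 32%. Umbrial agreement on 3-2-2-1: 3-4-3-3 not covered; Umbrial agreement on 3-4: RVC ≥ 60% → 1% available; preferential 1%. → 1%.
Sum: 36% + 38% + 1% = 75%.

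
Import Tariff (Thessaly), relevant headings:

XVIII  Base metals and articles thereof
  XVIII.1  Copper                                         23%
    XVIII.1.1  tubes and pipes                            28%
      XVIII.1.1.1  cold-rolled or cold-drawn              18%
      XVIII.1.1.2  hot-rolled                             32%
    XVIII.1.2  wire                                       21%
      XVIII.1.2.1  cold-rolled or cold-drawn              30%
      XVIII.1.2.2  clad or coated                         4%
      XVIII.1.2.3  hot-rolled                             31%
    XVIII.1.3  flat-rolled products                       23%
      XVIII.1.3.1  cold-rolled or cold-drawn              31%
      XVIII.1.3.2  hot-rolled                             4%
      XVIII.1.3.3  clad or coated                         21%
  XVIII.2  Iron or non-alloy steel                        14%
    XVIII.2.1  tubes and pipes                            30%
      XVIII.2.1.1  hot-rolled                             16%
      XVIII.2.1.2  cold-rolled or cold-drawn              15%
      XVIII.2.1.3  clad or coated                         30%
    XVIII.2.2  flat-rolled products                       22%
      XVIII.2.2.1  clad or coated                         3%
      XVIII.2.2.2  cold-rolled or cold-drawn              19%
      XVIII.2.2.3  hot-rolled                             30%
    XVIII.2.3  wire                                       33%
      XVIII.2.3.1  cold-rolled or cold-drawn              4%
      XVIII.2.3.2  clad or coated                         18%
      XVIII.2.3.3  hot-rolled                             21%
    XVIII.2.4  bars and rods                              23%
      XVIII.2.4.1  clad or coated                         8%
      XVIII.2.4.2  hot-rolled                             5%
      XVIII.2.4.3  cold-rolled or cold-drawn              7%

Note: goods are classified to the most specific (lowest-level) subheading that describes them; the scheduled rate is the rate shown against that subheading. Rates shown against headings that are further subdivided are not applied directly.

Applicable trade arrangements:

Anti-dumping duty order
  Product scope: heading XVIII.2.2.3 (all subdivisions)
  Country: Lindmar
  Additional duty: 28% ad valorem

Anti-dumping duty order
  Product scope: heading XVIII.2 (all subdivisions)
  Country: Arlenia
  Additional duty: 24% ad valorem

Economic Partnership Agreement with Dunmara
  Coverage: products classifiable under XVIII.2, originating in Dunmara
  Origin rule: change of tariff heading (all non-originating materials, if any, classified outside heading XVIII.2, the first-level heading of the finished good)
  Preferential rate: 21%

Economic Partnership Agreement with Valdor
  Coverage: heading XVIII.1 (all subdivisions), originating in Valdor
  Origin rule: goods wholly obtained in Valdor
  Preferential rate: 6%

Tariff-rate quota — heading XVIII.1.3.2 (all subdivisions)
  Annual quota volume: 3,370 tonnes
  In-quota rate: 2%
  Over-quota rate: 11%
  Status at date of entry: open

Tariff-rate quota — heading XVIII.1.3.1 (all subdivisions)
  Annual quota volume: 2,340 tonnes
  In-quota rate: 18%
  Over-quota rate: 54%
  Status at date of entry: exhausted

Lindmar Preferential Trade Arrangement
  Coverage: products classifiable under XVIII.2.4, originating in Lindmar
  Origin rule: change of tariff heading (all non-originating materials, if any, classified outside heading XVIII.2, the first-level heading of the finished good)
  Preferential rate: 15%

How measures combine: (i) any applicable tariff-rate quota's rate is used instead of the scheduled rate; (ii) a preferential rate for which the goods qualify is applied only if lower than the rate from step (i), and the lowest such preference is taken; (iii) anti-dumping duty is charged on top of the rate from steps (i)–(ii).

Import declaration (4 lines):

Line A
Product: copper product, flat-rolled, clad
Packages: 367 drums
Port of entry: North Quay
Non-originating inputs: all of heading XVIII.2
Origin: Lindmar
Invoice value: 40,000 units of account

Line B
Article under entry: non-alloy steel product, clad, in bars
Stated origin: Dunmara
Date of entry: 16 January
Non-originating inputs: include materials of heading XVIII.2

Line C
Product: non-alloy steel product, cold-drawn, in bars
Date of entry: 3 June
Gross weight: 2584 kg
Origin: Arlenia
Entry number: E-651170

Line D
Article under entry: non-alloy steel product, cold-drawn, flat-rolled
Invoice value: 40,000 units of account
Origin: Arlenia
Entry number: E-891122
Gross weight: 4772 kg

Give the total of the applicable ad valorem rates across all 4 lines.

103%

Line A: copper → XVIII.1; flat-rolled → XVIII.1.3; clad → XVIII.1.3.3. Scheduled 21%. Lindmar agreement on XVIII.2.4: XVIII.1.3.3 not covered. → 21%.
Line B: non-alloy steel → XVIII.2; in bars → XVIII.2.4; clad → XVIII.2.4.1. Scheduled 8%. Dunmara agreement on XVIII.2: CTH not met. → 8%.
Line C: non-alloy steel → XVIII.2; in bars → XVIII.2.4; cold-drawn → XVIII.2.4.3. Scheduled 7%. anti-dumping (Arlenia, XVIII.2): +24%; total 7% + 24% = 31%. → 31%.
Line D: non-alloy steel → XVIII.2; flat-rolled → XVIII.2.2; cold-drawn → XVIII.2.2.2. Scheduled 19%. anti-dumping (Arlenia, XVIII.2): +24%; total 19% + 24% = 43%. → 43%.
Sum: 21% + 8% + 31% + 43% = 103%.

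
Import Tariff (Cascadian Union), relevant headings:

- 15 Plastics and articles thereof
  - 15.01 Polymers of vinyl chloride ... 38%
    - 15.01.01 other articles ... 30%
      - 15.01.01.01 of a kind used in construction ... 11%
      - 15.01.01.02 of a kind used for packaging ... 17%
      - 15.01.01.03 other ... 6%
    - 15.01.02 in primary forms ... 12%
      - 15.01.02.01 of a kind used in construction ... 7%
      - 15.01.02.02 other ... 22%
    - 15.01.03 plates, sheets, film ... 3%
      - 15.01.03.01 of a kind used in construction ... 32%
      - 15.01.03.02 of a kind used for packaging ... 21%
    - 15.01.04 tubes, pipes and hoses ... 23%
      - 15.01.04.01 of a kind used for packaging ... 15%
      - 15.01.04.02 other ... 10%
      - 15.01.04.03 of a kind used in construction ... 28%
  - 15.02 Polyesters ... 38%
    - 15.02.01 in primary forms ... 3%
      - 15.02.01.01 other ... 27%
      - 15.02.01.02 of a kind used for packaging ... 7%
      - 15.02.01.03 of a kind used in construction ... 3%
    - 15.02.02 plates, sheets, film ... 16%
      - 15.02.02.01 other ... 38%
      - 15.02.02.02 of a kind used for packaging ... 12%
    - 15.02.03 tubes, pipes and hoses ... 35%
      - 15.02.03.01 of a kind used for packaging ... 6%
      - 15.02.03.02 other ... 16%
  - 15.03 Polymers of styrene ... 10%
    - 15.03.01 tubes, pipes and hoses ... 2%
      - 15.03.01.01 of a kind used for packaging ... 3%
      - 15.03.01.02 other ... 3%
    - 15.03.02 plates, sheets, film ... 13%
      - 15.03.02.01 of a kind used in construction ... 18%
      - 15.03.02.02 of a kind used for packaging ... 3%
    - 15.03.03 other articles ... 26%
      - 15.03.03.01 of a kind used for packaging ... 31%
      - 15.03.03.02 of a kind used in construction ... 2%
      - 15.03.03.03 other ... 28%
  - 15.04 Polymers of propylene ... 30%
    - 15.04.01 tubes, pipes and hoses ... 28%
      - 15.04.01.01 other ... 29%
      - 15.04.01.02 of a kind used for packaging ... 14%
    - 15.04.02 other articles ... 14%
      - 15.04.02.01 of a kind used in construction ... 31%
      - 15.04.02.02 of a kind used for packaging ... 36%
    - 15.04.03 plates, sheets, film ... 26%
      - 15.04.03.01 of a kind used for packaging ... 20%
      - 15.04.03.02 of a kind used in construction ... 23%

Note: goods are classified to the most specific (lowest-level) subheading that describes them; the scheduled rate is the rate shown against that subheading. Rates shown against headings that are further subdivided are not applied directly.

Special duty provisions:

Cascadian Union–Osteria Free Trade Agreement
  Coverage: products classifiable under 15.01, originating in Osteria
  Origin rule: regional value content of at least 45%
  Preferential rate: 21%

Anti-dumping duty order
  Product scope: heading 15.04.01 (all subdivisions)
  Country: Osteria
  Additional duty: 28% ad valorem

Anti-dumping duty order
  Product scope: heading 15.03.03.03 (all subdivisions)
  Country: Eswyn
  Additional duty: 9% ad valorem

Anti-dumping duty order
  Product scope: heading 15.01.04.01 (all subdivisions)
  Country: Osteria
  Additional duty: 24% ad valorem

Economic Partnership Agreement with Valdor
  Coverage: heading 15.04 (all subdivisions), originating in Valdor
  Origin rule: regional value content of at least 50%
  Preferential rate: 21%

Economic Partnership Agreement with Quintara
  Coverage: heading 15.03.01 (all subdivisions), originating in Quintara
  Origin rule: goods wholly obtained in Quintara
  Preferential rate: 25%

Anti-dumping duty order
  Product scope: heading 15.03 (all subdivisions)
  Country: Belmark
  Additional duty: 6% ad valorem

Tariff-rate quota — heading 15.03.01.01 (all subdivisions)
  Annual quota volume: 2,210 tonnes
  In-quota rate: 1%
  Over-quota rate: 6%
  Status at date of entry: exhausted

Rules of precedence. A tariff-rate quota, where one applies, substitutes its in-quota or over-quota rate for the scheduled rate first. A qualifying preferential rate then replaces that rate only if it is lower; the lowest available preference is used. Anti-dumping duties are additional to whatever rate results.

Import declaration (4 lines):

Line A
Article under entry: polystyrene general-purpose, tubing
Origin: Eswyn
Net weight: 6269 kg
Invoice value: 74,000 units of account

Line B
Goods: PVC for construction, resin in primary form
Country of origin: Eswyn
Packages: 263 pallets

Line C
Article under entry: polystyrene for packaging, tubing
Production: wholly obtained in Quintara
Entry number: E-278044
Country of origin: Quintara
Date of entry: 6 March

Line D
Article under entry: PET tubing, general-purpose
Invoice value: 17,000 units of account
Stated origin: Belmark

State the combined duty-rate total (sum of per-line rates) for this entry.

32%

Line A: polystyrene → 15.03; tubing → 15.03.01; general-purpose → 15.03.01.02. Scheduled 3%. No special measure applies. → 3%.
Line B: PVC → 15.01; resin in primary form → 15.01.02; for construction → 15.01.02.01. Scheduled 7%. No special measure applies. → 7%.
Line C: polystyrene → 15.03; tubing → 15.03.01; for packaging → 15.03.01.01. Scheduled 3%. quota on 15.03.01.01 exhausted → over-quota 6%; Quintara agreement on 15.03.01: wholly obtained → 25% available; preference 25% not lower than 6% → no reduction. → 6%.
Line D: PET → 15.02; tubing → 15.02.03; general-purpose → 15.02.03.02. Scheduled 16%. No special measure applies. → 16%.
Sum: 3% + 7% + 6% + 16% = 32%.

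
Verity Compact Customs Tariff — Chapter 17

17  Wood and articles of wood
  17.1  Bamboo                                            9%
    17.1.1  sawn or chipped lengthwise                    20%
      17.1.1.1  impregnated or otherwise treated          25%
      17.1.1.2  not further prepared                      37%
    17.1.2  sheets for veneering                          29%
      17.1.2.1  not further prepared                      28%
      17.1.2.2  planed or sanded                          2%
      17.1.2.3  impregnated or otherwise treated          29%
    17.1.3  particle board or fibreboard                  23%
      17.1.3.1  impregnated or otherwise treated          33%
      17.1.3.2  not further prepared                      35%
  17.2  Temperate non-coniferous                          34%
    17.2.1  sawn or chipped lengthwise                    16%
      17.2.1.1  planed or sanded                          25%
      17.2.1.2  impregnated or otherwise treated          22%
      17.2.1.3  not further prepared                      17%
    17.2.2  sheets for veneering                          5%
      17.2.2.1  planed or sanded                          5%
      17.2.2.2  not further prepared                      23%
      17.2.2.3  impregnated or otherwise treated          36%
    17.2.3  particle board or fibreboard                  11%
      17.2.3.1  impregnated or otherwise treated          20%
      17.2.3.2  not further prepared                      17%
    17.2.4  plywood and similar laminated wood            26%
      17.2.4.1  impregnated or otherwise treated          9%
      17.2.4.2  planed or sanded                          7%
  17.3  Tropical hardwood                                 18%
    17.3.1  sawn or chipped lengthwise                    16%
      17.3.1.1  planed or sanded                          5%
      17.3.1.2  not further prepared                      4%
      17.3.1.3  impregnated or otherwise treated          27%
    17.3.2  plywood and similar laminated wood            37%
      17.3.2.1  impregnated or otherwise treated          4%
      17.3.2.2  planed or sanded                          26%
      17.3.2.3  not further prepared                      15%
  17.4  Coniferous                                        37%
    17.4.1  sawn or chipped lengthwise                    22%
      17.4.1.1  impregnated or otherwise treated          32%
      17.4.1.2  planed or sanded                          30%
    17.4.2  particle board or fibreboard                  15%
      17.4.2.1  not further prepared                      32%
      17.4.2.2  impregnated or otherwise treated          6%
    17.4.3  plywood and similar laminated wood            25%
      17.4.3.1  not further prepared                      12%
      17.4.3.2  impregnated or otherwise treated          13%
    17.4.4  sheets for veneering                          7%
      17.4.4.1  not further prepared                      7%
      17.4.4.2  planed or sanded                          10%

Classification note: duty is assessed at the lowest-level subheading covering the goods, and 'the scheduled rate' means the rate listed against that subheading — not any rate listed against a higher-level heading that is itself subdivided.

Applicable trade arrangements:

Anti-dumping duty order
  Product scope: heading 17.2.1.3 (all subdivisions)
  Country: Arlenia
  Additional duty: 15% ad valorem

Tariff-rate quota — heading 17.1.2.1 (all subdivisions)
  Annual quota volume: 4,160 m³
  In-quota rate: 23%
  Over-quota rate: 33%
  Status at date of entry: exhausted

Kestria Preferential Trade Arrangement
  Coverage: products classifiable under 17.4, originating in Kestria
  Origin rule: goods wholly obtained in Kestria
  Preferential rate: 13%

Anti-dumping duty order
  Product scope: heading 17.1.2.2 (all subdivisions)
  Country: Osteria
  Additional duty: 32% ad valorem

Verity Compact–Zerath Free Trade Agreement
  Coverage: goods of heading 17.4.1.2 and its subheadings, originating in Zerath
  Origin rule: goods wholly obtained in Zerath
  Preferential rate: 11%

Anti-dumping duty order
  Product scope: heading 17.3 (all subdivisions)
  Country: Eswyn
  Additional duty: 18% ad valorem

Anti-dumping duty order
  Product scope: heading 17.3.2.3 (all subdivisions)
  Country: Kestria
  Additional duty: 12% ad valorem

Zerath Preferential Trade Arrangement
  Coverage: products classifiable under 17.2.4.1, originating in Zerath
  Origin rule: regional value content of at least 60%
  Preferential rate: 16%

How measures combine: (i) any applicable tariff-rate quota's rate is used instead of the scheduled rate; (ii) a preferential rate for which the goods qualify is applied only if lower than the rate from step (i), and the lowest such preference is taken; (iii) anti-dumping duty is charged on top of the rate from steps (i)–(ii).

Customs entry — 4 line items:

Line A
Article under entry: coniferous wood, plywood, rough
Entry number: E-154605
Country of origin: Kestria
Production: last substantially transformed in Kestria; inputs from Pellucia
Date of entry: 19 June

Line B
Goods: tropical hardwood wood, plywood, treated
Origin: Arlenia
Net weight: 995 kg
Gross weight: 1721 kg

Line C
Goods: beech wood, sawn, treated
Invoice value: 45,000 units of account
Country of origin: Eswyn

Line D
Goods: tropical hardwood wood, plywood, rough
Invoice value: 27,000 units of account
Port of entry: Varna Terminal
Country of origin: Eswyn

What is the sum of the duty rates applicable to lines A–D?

71%

Line A: coniferous → 17.4; plywood → 17.4.3; rough → 17.4.3.1. Scheduled 12%. Kestria agreement on 17.4: not wholly obtained. → 12%.
Line B: tropical hardwood → 17.3; plywood → 17.3.2; treated → 17.3.2.1. Scheduled 4%. No special measure applies. → 4%.
Line C: beech → 17.2; sawn → 17.2.1; treated → 17.2.1.2. Scheduled 22%. No special measure applies. → 22%.
Line D: tropical hardwood → 17.3; plywood → 17.3.2; rough → 17.3.2.3. Scheduled 15%. anti-dumping (Eswyn, 17.3): +18%; total 15% + 18% = 33%. → 33%.
Sum: 12% + 4% + 22% + 33% = 71%.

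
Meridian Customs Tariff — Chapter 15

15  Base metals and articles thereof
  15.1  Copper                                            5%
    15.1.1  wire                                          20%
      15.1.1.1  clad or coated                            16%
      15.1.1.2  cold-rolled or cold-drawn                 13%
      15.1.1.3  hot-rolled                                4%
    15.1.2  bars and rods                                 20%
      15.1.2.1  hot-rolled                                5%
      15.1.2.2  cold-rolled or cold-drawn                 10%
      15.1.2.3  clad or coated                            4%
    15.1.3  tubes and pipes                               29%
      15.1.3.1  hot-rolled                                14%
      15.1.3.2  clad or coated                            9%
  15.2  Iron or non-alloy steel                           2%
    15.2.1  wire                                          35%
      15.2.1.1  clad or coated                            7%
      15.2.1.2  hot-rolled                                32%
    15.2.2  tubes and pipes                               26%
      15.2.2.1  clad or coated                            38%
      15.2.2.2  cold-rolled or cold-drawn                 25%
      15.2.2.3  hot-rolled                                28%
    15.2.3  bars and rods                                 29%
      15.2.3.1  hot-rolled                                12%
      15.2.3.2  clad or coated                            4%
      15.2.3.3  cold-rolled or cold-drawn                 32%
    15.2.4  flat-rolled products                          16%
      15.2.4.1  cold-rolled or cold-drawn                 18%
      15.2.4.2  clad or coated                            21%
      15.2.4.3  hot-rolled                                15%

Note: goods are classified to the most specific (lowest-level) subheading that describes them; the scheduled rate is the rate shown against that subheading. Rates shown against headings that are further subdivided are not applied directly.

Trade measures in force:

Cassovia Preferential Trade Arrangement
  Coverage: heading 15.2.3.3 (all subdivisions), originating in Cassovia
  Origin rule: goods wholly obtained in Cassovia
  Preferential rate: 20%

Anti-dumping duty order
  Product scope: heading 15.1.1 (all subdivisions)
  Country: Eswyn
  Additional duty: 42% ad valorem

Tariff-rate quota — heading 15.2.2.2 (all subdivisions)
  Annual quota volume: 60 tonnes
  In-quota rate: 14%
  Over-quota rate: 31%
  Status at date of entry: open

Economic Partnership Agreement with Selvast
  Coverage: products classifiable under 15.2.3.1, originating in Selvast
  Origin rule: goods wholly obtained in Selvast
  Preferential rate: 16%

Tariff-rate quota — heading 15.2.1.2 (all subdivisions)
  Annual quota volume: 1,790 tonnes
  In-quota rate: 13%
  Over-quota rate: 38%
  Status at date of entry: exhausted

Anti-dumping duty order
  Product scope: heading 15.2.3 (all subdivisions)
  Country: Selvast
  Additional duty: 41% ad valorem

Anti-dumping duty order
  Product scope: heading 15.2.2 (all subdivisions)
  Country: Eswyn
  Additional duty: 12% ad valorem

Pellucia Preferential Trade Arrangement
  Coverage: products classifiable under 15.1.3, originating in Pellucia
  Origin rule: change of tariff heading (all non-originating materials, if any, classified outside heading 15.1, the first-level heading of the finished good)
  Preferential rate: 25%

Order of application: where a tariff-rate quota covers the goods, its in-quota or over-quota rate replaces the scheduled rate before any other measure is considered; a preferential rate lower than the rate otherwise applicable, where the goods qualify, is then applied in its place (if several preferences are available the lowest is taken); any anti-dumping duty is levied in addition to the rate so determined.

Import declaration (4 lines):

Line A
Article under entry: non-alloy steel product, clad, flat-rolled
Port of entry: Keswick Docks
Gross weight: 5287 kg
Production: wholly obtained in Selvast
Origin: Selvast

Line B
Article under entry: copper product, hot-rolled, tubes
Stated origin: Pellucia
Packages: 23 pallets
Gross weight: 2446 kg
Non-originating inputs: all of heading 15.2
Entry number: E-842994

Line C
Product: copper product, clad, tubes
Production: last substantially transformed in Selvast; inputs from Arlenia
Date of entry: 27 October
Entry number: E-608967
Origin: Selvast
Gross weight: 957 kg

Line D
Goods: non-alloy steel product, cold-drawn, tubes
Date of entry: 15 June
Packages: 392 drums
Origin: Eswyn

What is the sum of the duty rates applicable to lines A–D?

Line A: non-alloy steel → 15.2; flat-rolled → 15.2.4; clad → 15.2.4.2. Scheduled 21%. Selvast agreement on 15.2.3.1: 15.2.4.2 not covered. → 21%.
Line B: copper → 15.1; tubes → 15.1.3; hot-rolled → 15.1.3.1. Scheduled 14%. Pellucia agreement on 15.1.3: CTH met → 25% available; preference 25% not lower than 14% → no reduction. → 14%.
Line C: copper → 15.1; tubes → 15.1.3; clad → 15.1.3.2. Scheduled 9%. Selvast agreement on 15.2.3.1: 15.1.3.2 not covered. → 9%.
Line D: non-alloy steel → 15.2; tubes → 15.2.2; cold-drawn → 15.2.2.2. Scheduled 25%. quota on 15.2.2.2 open → in-quota 14%; anti-dumping (Eswyn, 15.2.2): +12%; total 14% + 12% = 26%. → 26%.
Sum: 21% + 14% + 9% + 26% = 70%.

70%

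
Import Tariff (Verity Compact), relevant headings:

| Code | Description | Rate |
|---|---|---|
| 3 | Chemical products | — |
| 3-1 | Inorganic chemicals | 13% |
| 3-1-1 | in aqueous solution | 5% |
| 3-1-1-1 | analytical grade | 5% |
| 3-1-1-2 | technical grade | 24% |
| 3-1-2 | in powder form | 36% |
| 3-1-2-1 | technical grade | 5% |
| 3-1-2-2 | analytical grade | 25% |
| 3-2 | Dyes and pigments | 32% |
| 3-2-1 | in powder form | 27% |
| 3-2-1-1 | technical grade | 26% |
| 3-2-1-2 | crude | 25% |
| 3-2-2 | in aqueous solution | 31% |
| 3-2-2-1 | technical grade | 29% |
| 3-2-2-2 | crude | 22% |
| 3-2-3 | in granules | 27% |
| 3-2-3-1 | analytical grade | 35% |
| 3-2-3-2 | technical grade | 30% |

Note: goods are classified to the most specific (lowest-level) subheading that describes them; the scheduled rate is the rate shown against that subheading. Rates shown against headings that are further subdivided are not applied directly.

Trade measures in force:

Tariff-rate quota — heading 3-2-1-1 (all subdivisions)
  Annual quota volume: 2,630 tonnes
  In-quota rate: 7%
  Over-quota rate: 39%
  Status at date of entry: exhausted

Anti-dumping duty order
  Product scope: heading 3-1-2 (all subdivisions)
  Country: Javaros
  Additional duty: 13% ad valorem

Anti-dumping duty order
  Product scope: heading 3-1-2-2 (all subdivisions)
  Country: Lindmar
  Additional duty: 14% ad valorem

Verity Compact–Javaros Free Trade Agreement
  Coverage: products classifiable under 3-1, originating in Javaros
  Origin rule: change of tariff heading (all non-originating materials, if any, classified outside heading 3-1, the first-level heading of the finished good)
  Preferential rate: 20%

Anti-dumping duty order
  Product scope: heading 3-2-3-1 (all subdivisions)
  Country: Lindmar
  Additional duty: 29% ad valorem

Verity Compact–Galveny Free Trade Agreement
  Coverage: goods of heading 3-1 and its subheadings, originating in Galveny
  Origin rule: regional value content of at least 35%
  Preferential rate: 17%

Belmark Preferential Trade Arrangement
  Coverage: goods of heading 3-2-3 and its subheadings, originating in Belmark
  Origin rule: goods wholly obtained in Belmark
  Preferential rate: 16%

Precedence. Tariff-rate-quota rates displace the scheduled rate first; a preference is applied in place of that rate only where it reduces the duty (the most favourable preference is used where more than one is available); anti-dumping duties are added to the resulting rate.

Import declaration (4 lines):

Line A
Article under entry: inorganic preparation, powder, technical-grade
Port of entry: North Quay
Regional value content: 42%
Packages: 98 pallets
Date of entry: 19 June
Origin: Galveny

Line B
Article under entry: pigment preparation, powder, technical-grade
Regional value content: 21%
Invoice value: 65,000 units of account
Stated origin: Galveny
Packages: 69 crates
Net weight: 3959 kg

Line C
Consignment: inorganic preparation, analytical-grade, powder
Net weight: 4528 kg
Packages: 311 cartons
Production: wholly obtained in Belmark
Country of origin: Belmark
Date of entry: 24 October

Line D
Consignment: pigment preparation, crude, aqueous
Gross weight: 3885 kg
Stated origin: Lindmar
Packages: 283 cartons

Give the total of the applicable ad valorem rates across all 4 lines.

Line A: inorganic → 3-1; powder → 3-1-2; technical-grade → 3-1-2-1. Scheduled 5%. Galveny agreement on 3-1: RVC ≥ 35% → 17% available; preference 17% not lower than 5% → no reduction. → 5%.
Line B: pigment → 3-2; powder → 3-2-1; technical-grade → 3-2-1-1. Scheduled 26%. quota on 3-2-1-1 exhausted → over-quota 39%; Galveny agreement on 3-1: 3-2-1-1 not covered. → 39%.
Line C: inorganic → 3-1; powder → 3-1-2; analytical-grade → 3-1-2-2. Scheduled 25%. Belmark agreement on 3-2-3: 3-1-2-2 not covered. → 25%.
Line D: pigment → 3-2; aqueous → 3-2-2; crude → 3-2-2-2. Scheduled 22%. No special measure applies. → 22%.
Sum: 5% + 39% + 25% + 22% = 91%.

91%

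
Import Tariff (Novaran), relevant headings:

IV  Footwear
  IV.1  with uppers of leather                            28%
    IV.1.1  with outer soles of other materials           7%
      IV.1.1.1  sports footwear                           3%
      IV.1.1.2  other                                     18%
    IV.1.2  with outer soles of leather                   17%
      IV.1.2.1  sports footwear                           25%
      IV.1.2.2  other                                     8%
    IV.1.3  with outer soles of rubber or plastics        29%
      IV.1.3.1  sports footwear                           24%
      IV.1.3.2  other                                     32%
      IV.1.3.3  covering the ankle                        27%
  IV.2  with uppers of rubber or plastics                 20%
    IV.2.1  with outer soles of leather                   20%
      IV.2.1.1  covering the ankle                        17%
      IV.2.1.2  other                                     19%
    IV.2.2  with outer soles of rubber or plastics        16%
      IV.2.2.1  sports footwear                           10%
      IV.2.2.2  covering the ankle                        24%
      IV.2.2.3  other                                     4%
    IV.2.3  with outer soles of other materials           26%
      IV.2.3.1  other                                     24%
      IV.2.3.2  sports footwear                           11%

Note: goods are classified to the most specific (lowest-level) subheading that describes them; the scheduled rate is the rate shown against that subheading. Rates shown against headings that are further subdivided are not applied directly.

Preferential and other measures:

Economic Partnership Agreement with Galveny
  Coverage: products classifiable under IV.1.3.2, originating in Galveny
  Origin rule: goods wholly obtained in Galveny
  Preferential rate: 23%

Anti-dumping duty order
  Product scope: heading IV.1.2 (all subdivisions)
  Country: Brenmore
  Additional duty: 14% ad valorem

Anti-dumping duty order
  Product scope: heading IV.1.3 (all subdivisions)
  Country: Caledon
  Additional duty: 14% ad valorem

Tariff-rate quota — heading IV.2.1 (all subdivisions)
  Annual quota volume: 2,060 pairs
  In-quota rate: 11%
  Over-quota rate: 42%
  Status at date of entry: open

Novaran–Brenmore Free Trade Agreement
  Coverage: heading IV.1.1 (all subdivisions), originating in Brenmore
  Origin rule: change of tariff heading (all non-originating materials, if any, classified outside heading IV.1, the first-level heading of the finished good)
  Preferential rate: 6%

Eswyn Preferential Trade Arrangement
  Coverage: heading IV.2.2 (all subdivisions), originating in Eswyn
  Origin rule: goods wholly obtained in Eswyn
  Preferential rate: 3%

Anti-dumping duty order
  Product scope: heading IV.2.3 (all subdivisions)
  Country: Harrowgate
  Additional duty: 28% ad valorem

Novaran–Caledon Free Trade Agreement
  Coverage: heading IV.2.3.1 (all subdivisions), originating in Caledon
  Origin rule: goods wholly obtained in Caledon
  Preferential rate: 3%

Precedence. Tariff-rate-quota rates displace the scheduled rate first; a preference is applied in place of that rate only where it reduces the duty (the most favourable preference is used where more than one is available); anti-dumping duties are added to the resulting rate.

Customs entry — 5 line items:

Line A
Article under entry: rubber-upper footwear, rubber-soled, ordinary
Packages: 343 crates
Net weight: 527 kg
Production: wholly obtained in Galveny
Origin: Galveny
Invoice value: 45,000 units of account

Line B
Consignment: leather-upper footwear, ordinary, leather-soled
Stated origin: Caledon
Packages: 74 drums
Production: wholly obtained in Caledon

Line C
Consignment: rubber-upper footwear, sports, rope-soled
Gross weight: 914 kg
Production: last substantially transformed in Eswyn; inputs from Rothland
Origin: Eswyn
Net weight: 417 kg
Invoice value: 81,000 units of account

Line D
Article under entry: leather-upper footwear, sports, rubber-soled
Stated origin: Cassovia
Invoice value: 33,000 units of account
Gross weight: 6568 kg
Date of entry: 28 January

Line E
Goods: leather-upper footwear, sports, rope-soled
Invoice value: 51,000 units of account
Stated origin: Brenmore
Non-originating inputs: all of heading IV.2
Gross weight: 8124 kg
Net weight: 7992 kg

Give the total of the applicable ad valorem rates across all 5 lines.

Line A: rubber-upper → IV.2; rubber-soled → IV.2.2; ordinary → IV.2.2.3. Scheduled 4%. Galveny agreement on IV.1.3.2: IV.2.2.3 not covered. → 4%.
Line B: leather-upper → IV.1; leather-soled → IV.1.2; ordinary → IV.1.2.2. Scheduled 8%. Caledon agreement on IV.2.3.1: IV.1.2.2 not covered. → 8%.
Line C: rubber-upper → IV.2; rope-soled → IV.2.3; sports → IV.2.3.2. Scheduled 11%. Eswyn agreement on IV.2.2: IV.2.3.2 not covered. → 11%.
Line D: leather-upper → IV.1; rubber-soled → IV.1.3; sports → IV.1.3.1. Scheduled 24%. No special measure applies. → 24%.
Line E: leather-upper → IV.1; rope-soled → IV.1.1; sports → IV.1.1.1. Scheduled 3%. Brenmore agreement on IV.1.1: CTH met → 6% available; preference 6% not lower than 3% → no reduction. → 3%.
Sum: 4% + 8% + 11% + 24% + 3% = 50%.

50%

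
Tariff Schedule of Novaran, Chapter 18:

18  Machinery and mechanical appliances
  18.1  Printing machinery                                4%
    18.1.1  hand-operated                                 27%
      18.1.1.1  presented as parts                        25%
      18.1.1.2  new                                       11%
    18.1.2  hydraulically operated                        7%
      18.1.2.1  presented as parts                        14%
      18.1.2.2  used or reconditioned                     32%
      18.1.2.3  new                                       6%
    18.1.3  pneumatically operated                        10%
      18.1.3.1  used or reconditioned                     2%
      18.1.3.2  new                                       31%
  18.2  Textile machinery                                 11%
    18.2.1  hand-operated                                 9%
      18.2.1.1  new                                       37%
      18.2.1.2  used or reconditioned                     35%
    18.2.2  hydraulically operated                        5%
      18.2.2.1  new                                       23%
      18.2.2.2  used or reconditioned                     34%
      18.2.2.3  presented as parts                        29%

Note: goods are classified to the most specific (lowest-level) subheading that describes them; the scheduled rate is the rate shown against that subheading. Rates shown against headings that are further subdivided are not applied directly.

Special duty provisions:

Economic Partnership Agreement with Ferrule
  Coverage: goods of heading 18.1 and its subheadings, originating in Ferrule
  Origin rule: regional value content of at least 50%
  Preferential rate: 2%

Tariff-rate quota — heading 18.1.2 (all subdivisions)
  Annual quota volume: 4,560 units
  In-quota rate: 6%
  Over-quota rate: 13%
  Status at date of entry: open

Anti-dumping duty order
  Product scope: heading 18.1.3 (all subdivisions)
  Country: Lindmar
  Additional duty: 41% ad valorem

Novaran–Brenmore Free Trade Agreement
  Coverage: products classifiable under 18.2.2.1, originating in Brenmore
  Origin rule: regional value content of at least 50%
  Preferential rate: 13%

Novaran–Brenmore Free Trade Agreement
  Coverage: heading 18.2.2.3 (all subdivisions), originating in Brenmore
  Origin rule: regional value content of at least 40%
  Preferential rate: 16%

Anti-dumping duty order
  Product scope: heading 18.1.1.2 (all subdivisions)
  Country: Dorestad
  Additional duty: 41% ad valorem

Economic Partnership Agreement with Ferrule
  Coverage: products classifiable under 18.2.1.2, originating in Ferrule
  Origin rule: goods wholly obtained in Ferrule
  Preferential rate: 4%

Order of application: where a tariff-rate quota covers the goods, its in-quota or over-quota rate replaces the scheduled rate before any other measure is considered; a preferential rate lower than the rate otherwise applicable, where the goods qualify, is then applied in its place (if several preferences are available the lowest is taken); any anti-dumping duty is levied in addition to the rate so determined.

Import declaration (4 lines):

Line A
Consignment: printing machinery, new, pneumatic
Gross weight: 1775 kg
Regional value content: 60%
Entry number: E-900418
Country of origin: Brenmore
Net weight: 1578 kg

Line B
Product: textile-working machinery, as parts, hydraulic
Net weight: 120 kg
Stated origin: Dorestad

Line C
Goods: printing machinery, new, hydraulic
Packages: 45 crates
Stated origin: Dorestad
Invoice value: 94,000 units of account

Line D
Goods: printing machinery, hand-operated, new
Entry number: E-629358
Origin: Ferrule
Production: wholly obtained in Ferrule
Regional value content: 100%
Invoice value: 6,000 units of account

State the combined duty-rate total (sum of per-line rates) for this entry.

Line A: printing → 18.1; pneumatic → 18.1.3; new → 18.1.3.2. Scheduled 31%. Brenmore agreement on 18.2.2.1: 18.1.3.2 not covered; Brenmore agreement on 18.2.2.3: 18.1.3.2 not covered. → 31%.
Line B: textile-working → 18.2; hydraulic → 18.2.2; as parts → 18.2.2.3. Scheduled 29%. No special measure applies. → 29%.
Line C: printing → 18.1; hydraulic → 18.1.2; new → 18.1.2.3. Scheduled 6%. quota on 18.1.2 open → in-quota 6%. → 6%.
Line D: printing → 18.1; hand-operated → 18.1.1; new → 18.1.1.2. Scheduled 11%. Ferrule agreement on 18.1: RVC ≥ 50% → 2% available; Ferrule agreement on 18.2.1.2: 18.1.1.2 not covered; preferential 2%. → 2%.
Sum: 31% + 29% + 6% + 2% = 68%.

68%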